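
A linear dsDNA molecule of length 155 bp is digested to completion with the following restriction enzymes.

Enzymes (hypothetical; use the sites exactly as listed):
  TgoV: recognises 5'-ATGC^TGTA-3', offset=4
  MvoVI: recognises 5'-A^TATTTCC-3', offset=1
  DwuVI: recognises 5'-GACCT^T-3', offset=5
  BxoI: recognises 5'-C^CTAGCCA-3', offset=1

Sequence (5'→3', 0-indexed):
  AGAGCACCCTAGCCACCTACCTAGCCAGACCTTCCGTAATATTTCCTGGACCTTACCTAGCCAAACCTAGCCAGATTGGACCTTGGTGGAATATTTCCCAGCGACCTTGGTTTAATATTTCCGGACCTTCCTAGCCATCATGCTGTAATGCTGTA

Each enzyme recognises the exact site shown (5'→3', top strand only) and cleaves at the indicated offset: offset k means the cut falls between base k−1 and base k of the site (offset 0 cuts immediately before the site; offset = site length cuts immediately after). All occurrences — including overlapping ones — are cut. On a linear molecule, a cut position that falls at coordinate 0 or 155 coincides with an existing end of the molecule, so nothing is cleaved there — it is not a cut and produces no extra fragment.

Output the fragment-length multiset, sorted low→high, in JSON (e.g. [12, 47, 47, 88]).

[2,3,4,7,8,8,8,8,10,12,12,13,13,14,16,17]

Site scan:
  TgoV (ATGCTGTA, off=4): starts [139, 147] → cuts [143, 151]
  MvoVI (ATATTTCC, off=1): starts [38, 90, 114] → cuts [39, 91, 115]
  DwuVI (GACCTT, off=5): starts [27, 48, 78, 102, 123] → cuts [32, 53, 83, 107, 128]
  BxoI (CCTAGCCA, off=1): starts [7, 19, 55, 65, 129] → cuts [8, 20, 56, 66, 130]

All cut coordinates (distinct, sorted): [8, 20, 32, 39, 53, 56, 66, 83, 91, 107, 115, 128, 130, 143, 151]

Fragments:
  [0,8): 8 bp
  [8,20): 12 bp
  [20,32): 12 bp
  [32,39): 7 bp
  [39,53): 14 bp
  [53,56): 3 bp
  [56,66): 10 bp
  [66,83): 17 bp
  [83,91): 8 bp
  [91,107): 16 bp
  [107,115): 8 bp
  [115,128): 13 bp
  [128,130): 2 bp
  [130,143): 13 bp
  [143,151): 8 bp
  [151,155): 4 bp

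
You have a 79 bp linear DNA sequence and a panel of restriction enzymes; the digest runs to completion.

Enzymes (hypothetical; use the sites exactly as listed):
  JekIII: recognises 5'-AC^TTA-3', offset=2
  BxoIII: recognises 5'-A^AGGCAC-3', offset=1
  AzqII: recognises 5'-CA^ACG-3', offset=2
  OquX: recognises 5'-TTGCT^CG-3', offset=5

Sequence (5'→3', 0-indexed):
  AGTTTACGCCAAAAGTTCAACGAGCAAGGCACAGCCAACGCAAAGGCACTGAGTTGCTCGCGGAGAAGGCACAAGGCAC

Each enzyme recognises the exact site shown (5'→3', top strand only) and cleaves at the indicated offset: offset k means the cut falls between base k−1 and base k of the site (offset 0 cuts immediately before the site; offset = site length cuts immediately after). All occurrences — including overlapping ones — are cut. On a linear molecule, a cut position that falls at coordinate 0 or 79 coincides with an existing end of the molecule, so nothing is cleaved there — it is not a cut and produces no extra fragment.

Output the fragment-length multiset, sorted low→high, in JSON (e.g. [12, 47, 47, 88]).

Site scan:
  JekIII (ACTTA, off=2): no sites
  BxoIII (AAGGCAC, off=1): starts [25, 42, 65, 72] → cuts [26, 43, 66, 73]
  AzqII (CAACG, off=2): starts [17, 35] → cuts [19, 37]
  OquX (TTGCTCG, off=5): starts [53] → cuts [58]

Pooled cuts: [19, 26, 37, 43, 58, 66, 73]

Fragment lengths:
  [0,19): 19 bp
  [19,26): 7 bp
  [26,37): 11 bp
  [37,43): 6 bp
  [43,58): 15 bp
  [58,66): 8 bp
  [66,73): 7 bp
  [73,79): 6 bp

[6,6,7,7,8,11,15,19]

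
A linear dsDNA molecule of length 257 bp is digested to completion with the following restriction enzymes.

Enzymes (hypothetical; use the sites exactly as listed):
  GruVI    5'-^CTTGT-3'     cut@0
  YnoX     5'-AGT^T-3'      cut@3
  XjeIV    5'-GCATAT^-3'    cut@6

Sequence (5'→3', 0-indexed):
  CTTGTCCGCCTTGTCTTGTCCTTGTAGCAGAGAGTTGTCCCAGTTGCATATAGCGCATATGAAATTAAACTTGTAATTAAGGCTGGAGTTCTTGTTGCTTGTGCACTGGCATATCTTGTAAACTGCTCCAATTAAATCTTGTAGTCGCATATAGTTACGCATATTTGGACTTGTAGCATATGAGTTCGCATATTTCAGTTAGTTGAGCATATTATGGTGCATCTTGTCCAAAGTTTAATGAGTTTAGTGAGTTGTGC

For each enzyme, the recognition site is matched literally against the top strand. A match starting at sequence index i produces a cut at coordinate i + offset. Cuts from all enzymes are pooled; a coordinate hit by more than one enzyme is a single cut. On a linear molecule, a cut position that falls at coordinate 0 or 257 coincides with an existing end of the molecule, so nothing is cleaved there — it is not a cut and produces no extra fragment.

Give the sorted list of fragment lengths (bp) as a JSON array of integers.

[1,3,4,4,5,5,5,6,6,7,7,8,9,9,9,9,9,9,9,9,10,12,12,15,15,17,20,23]

Site scan:
  GruVI CTTGT/0: at [0, 9, 14, 20, 69, 90, 97, 114, 137, 169, 222] ⇒ [9, 14, 20, 69, 90, 97, 114, 137, 169, 222] (position 0 is a terminus of the linear molecule — no cut)
  YnoX AGTT/3: at [32, 41, 86, 152, 182, 196, 200, 231, 240, 249] ⇒ [35, 44, 89, 155, 185, 199, 203, 234, 243, 252]
  XjeIV GCATAT/6: at [45, 54, 108, 146, 158, 175, 187, 206] ⇒ [51, 60, 114, 152, 164, 181, 193, 212]

Pooled cuts: [9, 14, 20, 35, 44, 51, 60, 69, 89, 90, 97, 114, 137, 152, 155, 164, 169, 181, 185, 193, 199, 203, 212, 222, 234, 243, 252]

Fragments:
  [0,9): 9 bp
  [9,14): 5 bp
  [14,20): 6 bp
  [20,35): 15 bp
  [35,44): 9 bp
  [44,51): 7 bp
  [51,60): 9 bp
  [60,69): 9 bp
  [69,89): 20 bp
  [89,90): 1 bp
  [90,97): 7 bp
  [97,114): 17 bp
  [114,137): 23 bp
  [137,152): 15 bp
  [152,155): 3 bp
  [155,164): 9 bp
  [164,169): 5 bp
  [169,181): 12 bp
  [181,185): 4 bp
  [185,193): 8 bp
  [193,199): 6 bp
  [199,203): 4 bp
  [203,212): 9 bp
  [212,222): 10 bp
  [222,234): 12 bp
  [234,243): 9 bp
  [243,252): 9 bp
  [252,257): 5 bp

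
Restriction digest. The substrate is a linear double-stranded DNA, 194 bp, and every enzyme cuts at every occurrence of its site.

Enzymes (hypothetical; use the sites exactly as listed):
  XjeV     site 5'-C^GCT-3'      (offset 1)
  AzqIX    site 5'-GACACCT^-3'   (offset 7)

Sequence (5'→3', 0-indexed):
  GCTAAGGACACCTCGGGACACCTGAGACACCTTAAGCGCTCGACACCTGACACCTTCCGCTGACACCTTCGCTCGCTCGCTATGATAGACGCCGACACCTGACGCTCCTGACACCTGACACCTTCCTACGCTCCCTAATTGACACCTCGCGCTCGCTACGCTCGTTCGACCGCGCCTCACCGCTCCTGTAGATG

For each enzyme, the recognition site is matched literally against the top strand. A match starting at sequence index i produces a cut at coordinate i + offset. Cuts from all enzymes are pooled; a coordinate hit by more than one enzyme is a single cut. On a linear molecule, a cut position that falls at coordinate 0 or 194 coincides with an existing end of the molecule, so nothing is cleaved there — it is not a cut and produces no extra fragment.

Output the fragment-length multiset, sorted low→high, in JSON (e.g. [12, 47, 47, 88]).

[2,3,3,3,4,4,4,5,5,6,7,7,9,10,10,11,13,13,13,18,22,22]

Scan for sites:
  XjeV (CGCT, off=1): starts [36, 57, 69, 73, 77, 102, 128, 149, 153, 158, 180] → cuts [37, 58, 70, 74, 78, 103, 129, 150, 154, 159, 181]
  AzqIX (GACACCT, off=7): starts [6, 16, 25, 41, 48, 61, 93, 109, 116, 140] → cuts [13, 23, 32, 48, 55, 68, 100, 116, 123, 147]

All cut coordinates (distinct, sorted): [13, 23, 32, 37, 48, 55, 58, 68, 70, 74, 78, 100, 103, 116, 123, 129, 147, 150, 154, 159, 181]

Fragments:
  [0,13): 13 bp
  [13,23): 10 bp
  [23,32): 9 bp
  [32,37): 5 bp
  [37,48): 11 bp
  [48,55): 7 bp
  [55,58): 3 bp
  [58,68): 10 bp
  [68,70): 2 bp
  [70,74): 4 bp
  [74,78): 4 bp
  [78,100): 22 bp
  [100,103): 3 bp
  [103,116): 13 bp
  [116,123): 7 bp
  [123,129): 6 bp
  [129,147): 18 bp
  [147,150): 3 bp
  [150,154): 4 bp
  [154,159): 5 bp
  [159,181): 22 bp
  [181,194): 13 bp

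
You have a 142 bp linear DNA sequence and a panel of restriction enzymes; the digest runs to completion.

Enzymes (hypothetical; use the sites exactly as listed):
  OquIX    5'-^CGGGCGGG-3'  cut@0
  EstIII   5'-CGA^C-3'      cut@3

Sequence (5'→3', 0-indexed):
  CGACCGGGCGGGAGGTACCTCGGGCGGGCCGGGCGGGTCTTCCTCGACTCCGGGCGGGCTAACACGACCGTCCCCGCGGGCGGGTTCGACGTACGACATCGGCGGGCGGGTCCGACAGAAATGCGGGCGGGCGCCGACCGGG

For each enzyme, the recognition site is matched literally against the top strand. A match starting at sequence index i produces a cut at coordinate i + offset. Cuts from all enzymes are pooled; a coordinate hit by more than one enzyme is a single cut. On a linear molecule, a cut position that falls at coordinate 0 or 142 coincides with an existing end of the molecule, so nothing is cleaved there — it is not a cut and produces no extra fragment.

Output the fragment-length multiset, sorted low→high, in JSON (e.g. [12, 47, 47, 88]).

[1,3,3,5,6,7,8,9,9,13,13,14,16,17,18]

Site scan:
  OquIX CGGGCGGG/0: at [4, 20, 29, 50, 76, 102, 123] ⇒ [4, 20, 29, 50, 76, 102, 123]
  EstIII CGAC/3: at [0, 44, 64, 86, 93, 112, 134] ⇒ [3, 47, 67, 89, 96, 115, 137]

All cut coordinates (distinct, sorted): [3, 4, 20, 29, 47, 50, 67, 76, 89, 96, 102, 115, 123, 137]

Fragment lengths:
  [0,3): 3 bp
  [3,4): 1 bp
  [4,20): 16 bp
  [20,29): 9 bp
  [29,47): 18 bp
  [47,50): 3 bp
  [50,67): 17 bp
  [67,76): 9 bp
  [76,89): 13 bp
  [89,96): 7 bp
  [96,102): 6 bp
  [102,115): 13 bp
  [115,123): 8 bp
  [123,137): 14 bp
  [137,142): 5 bp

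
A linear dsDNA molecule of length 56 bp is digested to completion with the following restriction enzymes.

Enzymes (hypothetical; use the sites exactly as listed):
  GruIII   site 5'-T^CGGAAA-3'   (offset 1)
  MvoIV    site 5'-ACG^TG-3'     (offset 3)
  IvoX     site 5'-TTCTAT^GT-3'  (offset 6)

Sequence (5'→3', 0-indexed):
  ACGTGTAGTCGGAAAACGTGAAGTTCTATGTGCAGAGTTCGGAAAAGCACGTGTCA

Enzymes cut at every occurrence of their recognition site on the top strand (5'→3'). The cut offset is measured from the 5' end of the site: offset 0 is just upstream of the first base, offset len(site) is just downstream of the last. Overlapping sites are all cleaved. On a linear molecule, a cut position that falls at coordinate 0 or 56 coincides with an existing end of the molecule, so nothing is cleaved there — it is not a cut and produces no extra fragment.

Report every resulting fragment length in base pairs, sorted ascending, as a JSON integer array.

[3,5,6,9,10,11,12]

Per-enzyme occurrences:
  GruIII (TCGGAAA, off=1): starts [8, 38] → cuts [9, 39]
  MvoIV (ACGTG, off=3): starts [0, 15, 48] → cuts [3, 18, 51]
  IvoX (TTCTATGT, off=6): starts [23] → cuts [29]

All cut coordinates (distinct, sorted): [3, 9, 18, 29, 39, 51]

Fragment lengths:
  [0,3): 3 bp
  [3,9): 6 bp
  [9,18): 9 bp
  [18,29): 11 bp
  [29,39): 10 bp
  [39,51): 12 bp
  [51,56): 5 bp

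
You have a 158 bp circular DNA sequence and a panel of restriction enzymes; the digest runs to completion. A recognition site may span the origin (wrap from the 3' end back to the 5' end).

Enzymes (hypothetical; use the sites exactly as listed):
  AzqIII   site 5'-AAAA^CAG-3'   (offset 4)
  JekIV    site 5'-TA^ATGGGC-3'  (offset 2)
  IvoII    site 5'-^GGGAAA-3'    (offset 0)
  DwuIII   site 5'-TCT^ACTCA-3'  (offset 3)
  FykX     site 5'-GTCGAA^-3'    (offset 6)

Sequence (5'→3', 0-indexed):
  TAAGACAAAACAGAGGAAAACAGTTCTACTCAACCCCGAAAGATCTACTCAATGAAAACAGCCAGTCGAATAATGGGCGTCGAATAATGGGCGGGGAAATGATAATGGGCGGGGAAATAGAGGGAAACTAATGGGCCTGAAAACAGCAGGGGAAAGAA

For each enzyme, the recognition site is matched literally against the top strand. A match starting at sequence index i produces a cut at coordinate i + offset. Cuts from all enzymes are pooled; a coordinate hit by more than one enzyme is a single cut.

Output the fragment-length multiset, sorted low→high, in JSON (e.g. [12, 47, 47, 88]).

[2,2,6,7,7,7,9,10,10,11,12,12,12,13,19,19]

Site scan:
  AzqIII AAAACAG/4: at [6, 16, 54, 139] ⇒ [10, 20, 58, 143]
  JekIV TAATGGGC/2: at [70, 84, 102, 128] ⇒ [72, 86, 104, 130]
  IvoII GGGAAA/0: at [93, 111, 121, 149] ⇒ [93, 111, 121, 149]
  DwuIII TCTACTCA/3: at [24, 43] ⇒ [27, 46]
  FykX GTCGAA/6: at [64, 78] ⇒ [70, 84]

All cut coordinates (distinct, sorted): [10, 20, 27, 46, 58, 70, 72, 84, 86, 93, 104, 111, 121, 130, 143, 149]

Fragment lengths:
  10→20: 10 bp
  20→27: 7 bp
  27→46: 19 bp
  46→58: 12 bp
  58→70: 12 bp
  70→72: 2 bp
  72→84: 12 bp
  84→86: 2 bp
  86→93: 7 bp
  93→104: 11 bp
  104→111: 7 bp
  111→121: 10 bp
  121→130: 9 bp
  130→143: 13 bp
  143→149: 6 bp
  149→10 (wrap): 158-149+10 = 19 bp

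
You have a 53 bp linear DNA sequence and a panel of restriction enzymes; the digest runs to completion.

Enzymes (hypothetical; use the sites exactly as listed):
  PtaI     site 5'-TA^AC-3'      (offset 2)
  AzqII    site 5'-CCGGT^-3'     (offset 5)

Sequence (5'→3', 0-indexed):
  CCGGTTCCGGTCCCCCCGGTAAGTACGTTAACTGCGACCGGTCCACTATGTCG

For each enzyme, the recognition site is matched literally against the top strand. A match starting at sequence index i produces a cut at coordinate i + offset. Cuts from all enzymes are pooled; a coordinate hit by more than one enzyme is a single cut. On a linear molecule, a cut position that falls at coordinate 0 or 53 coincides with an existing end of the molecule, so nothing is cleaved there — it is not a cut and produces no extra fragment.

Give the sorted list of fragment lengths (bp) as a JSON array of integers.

Site scan:
  PtaI TAAC/2: at [28] ⇒ [30]
  AzqII CCGGT/5: at [0, 6, 15, 37] ⇒ [5, 11, 20, 42]

All cut coordinates (distinct, sorted): [5, 11, 20, 30, 42]

Fragments:
  [0,5): 5 bp
  [5,11): 6 bp
  [11,20): 9 bp
  [20,30): 10 bp
  [30,42): 12 bp
  [42,53): 11 bp

[5,6,9,10,11,12]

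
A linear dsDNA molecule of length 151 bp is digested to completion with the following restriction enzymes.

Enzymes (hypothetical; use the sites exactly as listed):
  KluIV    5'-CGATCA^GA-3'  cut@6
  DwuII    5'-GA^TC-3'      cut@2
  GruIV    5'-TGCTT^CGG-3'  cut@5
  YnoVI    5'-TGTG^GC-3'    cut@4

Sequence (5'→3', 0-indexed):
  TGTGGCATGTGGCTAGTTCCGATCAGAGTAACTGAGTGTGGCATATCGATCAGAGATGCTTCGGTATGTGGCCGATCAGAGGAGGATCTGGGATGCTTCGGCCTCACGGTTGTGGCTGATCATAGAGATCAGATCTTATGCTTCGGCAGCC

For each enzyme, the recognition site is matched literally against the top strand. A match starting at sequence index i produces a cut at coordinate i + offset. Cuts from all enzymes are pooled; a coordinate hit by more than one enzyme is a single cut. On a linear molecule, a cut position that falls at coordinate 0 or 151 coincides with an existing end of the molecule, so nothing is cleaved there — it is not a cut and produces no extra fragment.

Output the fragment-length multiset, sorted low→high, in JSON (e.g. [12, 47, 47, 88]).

Site scan:
  KluIV CGATCAGA/6: at [19, 46, 72] ⇒ [25, 52, 78]
  DwuII GATC/2: at [20, 47, 73, 84, 117, 126, 131] ⇒ [22, 49, 75, 86, 119, 128, 133]
  GruIV TGCTTCGG/5: at [56, 93, 138] ⇒ [61, 98, 143]
  YnoVI TGTGGC/4: at [0, 7, 36, 66, 110] ⇒ [4, 11, 40, 70, 114]

Pooled cuts: [4, 11, 22, 25, 40, 49, 52, 61, 70, 75, 78, 86, 98, 114, 119, 128, 133, 143]

Fragment lengths:
  [0,4): 4 bp
  [4,11): 7 bp
  [11,22): 11 bp
  [22,25): 3 bp
  [25,40): 15 bp
  [40,49): 9 bp
  [49,52): 3 bp
  [52,61): 9 bp
  [61,70): 9 bp
  [70,75): 5 bp
  [75,78): 3 bp
  [78,86): 8 bp
  [86,98): 12 bp
  [98,114): 16 bp
  [114,119): 5 bp
  [119,128): 9 bp
  [128,133): 5 bp
  [133,143): 10 bp
  [143,151): 8 bp

[3,3,3,4,5,5,5,7,8,8,9,9,9,9,10,11,12,15,16]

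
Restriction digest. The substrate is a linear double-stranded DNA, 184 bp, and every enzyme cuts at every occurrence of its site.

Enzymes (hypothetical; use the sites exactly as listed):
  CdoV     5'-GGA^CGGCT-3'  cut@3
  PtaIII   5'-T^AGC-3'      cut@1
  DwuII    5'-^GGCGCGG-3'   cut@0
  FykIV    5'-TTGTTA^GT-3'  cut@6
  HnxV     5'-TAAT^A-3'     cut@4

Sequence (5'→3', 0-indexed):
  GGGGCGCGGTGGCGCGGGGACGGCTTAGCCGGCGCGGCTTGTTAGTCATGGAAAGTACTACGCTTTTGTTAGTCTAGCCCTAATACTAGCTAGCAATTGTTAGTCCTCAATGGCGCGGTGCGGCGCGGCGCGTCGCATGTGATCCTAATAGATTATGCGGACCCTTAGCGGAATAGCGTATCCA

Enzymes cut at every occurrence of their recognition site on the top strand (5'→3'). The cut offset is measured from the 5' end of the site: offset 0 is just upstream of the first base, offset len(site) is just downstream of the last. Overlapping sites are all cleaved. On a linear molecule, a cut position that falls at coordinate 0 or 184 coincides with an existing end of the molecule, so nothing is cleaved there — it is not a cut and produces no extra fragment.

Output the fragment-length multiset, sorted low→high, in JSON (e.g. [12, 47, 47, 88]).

[2,3,4,4,4,6,8,8,9,9,10,10,10,11,14,17,27,28]

Site scan:
  CdoV (GGACGGCT, off=3): starts [17] → cuts [20]
  PtaIII (TAGC, off=1): starts [25, 74, 86, 90, 165, 173] → cuts [26, 75, 87, 91, 166, 174]
  DwuII (GGCGCGG, off=0): starts [2, 10, 30, 111, 121] → cuts [2, 10, 30, 111, 121]
  FykIV (TTGTTAGT, off=6): starts [38, 65, 96] → cuts [44, 71, 102]
  HnxV (TAATA, off=4): starts [80, 145] → cuts [84, 149]

All cut coordinates (distinct, sorted): [2, 10, 20, 26, 30, 44, 71, 75, 84, 87, 91, 102, 111, 121, 149, 166, 174]

Fragments:
  [0,2): 2 bp
  [2,10): 8 bp
  [10,20): 10 bp
  [20,26): 6 bp
  [26,30): 4 bp
  [30,44): 14 bp
  [44,71): 27 bp
  [71,75): 4 bp
  [75,84): 9 bp
  [84,87): 3 bp
  [87,91): 4 bp
  [91,102): 11 bp
  [102,111): 9 bp
  [111,121): 10 bp
  [121,149): 28 bp
  [149,166): 17 bp
  [166,174): 8 bp
  [174,184): 10 bp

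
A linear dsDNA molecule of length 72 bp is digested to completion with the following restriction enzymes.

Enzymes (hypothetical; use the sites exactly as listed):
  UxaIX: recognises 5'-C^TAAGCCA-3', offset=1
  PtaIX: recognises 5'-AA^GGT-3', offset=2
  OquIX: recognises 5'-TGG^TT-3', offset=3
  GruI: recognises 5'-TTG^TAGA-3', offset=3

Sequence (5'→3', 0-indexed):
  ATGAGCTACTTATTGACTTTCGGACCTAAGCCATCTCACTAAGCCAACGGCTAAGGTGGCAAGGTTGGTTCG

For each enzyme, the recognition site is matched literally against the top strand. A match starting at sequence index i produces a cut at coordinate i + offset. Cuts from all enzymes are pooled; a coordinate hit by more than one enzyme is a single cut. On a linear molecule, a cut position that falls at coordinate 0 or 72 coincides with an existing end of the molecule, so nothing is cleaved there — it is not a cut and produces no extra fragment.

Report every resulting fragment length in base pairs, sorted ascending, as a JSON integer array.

Site scan:
  UxaIX CTAAGCCA/1: at [25, 38] ⇒ [26, 39]
  PtaIX AAGGT/2: at [52, 60] ⇒ [54, 62]
  OquIX TGGTT/3: at [65] ⇒ [68]
  GruI (TTGTAGA, off=3): no sites

Pooled cuts: [26, 39, 54, 62, 68]

Fragment lengths:
  [0,26): 26 bp
  [26,39): 13 bp
  [39,54): 15 bp
  [54,62): 8 bp
  [62,68): 6 bp
  [68,72): 4 bp

[4,6,8,13,15,26]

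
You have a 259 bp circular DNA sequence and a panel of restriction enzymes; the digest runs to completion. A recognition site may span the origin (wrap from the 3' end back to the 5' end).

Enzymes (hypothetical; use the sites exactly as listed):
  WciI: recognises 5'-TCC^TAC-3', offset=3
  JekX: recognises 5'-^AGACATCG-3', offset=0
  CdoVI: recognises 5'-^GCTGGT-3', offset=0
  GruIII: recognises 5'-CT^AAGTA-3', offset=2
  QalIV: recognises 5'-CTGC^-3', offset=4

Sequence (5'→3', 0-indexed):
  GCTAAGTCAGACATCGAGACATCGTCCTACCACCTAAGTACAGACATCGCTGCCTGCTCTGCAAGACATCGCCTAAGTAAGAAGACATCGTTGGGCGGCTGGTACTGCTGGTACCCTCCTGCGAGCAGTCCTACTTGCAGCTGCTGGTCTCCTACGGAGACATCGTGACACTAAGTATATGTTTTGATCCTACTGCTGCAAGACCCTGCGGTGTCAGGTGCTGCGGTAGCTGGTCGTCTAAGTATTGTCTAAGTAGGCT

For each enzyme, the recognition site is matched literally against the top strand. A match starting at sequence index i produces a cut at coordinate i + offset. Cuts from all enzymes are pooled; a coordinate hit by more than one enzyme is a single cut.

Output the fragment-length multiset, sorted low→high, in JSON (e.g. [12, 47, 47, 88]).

Scan for sites:
  WciI (TCCTAC, off=3): starts [24, 128, 149, 187] → cuts [27, 131, 152, 190]
  JekX (AGACATCG, off=0): starts [8, 16, 41, 63, 82, 157] → cuts [8, 16, 41, 63, 82, 157]
  CdoVI (GCTGGT, off=0): starts [97, 106, 142, 228] → cuts [97, 106, 142, 228]
  GruIII (CTAAGTA, off=2): starts [33, 72, 170, 237, 248] → cuts [35, 74, 172, 239, 250]
  QalIV (CTGC, off=4): starts [49, 53, 58, 104, 118, 140, 192, 195, 205, 220, 257] → cuts [2, 53, 57, 62, 108, 122, 144, 196, 199, 209, 224]

All cut coordinates (distinct, sorted): [2, 8, 16, 27, 35, 41, 53, 57, 62, 63, 74, 82, 97, 106, 108, 122, 131, 142, 144, 152, 157, 172, 190, 196, 199, 209, 224, 228, 239, 250]

Fragment lengths:
  2→8: 6 bp
  8→16: 8 bp
  16→27: 11 bp
  27→35: 8 bp
  35→41: 6 bp
  41→53: 12 bp
  53→57: 4 bp
  57→62: 5 bp
  62→63: 1 bp
  63→74: 11 bp
  74→82: 8 bp
  82→97: 15 bp
  97→106: 9 bp
  106→108: 2 bp
  108→122: 14 bp
  122→131: 9 bp
  131→142: 11 bp
  142→144: 2 bp
  144→152: 8 bp
  152→157: 5 bp
  157→172: 15 bp
  172→190: 18 bp
  190→196: 6 bp
  196→199: 3 bp
  199→209: 10 bp
  209→224: 15 bp
  224→228: 4 bp
  228→239: 11 bp
  239→250: 11 bp
  250→2 (wrap): 259-250+2 = 11 bp

[1,2,2,3,4,4,5,5,6,6,6,8,8,8,8,9,9,10,11,11,11,11,11,11,12,14,15,15,15,18]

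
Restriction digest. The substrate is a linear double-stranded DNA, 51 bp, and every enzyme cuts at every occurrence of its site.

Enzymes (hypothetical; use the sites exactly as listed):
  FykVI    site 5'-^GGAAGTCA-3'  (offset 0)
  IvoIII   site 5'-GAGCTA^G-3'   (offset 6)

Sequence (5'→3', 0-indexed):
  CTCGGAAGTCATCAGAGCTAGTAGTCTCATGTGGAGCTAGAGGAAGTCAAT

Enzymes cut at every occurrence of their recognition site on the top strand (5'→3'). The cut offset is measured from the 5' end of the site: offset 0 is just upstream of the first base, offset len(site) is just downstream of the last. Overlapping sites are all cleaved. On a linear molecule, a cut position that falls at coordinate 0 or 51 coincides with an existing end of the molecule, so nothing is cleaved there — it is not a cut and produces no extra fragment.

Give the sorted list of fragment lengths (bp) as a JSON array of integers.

Per-enzyme occurrences:
  FykVI (GGAAGTCA, off=0): starts [3, 41] → cuts [3, 41]
  IvoIII (GAGCTAG, off=6): starts [14, 33] → cuts [20, 39]

Pooled cuts: [3, 20, 39, 41]

Fragment lengths:
  [0,3): 3 bp
  [3,20): 17 bp
  [20,39): 19 bp
  [39,41): 2 bp
  [41,51): 10 bp

[2,3,10,17,19]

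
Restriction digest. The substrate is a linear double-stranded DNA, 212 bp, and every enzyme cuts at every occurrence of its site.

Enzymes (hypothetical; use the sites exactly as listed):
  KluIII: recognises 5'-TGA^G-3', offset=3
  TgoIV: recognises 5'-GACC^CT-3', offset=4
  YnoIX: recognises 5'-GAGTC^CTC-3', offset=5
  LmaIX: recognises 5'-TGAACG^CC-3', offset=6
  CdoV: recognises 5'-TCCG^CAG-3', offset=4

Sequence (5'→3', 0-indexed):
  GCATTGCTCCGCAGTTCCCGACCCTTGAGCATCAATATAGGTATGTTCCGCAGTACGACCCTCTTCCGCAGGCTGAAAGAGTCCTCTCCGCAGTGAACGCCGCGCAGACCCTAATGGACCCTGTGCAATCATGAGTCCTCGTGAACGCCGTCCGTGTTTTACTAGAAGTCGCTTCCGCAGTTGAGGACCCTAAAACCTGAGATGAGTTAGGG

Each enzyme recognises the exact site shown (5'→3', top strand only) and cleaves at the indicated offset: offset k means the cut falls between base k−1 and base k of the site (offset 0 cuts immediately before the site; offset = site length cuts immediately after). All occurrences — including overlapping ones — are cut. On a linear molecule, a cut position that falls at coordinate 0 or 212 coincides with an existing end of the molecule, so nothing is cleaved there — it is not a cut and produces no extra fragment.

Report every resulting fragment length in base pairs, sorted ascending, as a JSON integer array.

[3,5,5,5,7,7,7,8,9,10,10,10,11,11,11,12,14,15,22,30]

Site scan:
  KluIII TGAG/3: at [25, 131, 181, 197, 202] ⇒ [28, 134, 184, 200, 205]
  TgoIV GACCCT/4: at [19, 56, 106, 116, 185] ⇒ [23, 60, 110, 120, 189]
  YnoIX GAGTCCTC/5: at [78, 132] ⇒ [83, 137]
  LmaIX TGAACGCC/6: at [93, 141] ⇒ [99, 147]
  CdoV TCCGCAG/4: at [7, 46, 64, 86, 173] ⇒ [11, 50, 68, 90, 177]

All cut coordinates (distinct, sorted): [11, 23, 28, 50, 60, 68, 83, 90, 99, 110, 120, 134, 137, 147, 177, 184, 189, 200, 205]

Fragments:
  [0,11): 11 bp
  [11,23): 12 bp
  [23,28): 5 bp
  [28,50): 22 bp
  [50,60): 10 bp
  [60,68): 8 bp
  [68,83): 15 bp
  [83,90): 7 bp
  [90,99): 9 bp
  [99,110): 11 bp
  [110,120): 10 bp
  [120,134): 14 bp
  [134,137): 3 bp
  [137,147): 10 bp
  [147,177): 30 bp
  [177,184): 7 bp
  [184,189): 5 bp
  [189,200): 11 bp
  [200,205): 5 bp
  [205,212): 7 bp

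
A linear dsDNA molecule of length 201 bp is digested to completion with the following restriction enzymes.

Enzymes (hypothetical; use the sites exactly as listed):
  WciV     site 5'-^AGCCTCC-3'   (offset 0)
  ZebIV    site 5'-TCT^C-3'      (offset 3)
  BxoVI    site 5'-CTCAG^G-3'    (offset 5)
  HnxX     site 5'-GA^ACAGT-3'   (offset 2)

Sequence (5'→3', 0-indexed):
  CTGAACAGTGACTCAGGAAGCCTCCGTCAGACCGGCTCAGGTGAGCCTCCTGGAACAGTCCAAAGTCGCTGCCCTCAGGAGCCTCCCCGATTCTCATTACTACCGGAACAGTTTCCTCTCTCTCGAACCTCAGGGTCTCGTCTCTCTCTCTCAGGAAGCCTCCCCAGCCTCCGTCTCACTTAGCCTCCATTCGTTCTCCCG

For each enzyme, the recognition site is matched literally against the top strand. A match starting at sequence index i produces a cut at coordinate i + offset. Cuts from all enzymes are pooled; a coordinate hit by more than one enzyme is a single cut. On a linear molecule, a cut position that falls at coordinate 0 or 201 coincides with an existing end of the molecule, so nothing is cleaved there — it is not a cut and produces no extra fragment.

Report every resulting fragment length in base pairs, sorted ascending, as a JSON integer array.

[1,2,2,2,2,2,2,2,2,3,3,4,4,5,5,5,9,10,11,11,12,12,13,15,16,22,24]

Per-enzyme occurrences:
  WciV AGCCTCC/0: at [18, 43, 79, 156, 165, 181] ⇒ [18, 43, 79, 156, 165, 181]
  ZebIV TCTC/3: at [91, 116, 118, 120, 135, 140, 142, 144, 146, 148, 173, 194] ⇒ [94, 119, 121, 123, 138, 143, 145, 147, 149, 151, 176, 197]
  BxoVI CTCAGG/5: at [11, 35, 73, 128, 149] ⇒ [16, 40, 78, 133, 154]
  HnxX GAACAGT/2: at [2, 52, 105] ⇒ [4, 54, 107]

Pooled cuts: [4, 16, 18, 40, 43, 54, 78, 79, 94, 107, 119, 121, 123, 133, 138, 143, 145, 147, 149, 151, 154, 156, 165, 176, 181, 197]

Fragment lengths:
  [0,4): 4 bp
  [4,16): 12 bp
  [16,18): 2 bp
  [18,40): 22 bp
  [40,43): 3 bp
  [43,54): 11 bp
  [54,78): 24 bp
  [78,79): 1 bp
  [79,94): 15 bp
  [94,107): 13 bp
  [107,119): 12 bp
  [119,121): 2 bp
  [121,123): 2 bp
  [123,133): 10 bp
  [133,138): 5 bp
  [138,143): 5 bp
  [143,145): 2 bp
  [145,147): 2 bp
  [147,149): 2 bp
  [149,151): 2 bp
  [151,154): 3 bp
  [154,156): 2 bp
  [156,165): 9 bp
  [165,176): 11 bp
  [176,181): 5 bp
  [181,197): 16 bp
  [197,201): 4 bp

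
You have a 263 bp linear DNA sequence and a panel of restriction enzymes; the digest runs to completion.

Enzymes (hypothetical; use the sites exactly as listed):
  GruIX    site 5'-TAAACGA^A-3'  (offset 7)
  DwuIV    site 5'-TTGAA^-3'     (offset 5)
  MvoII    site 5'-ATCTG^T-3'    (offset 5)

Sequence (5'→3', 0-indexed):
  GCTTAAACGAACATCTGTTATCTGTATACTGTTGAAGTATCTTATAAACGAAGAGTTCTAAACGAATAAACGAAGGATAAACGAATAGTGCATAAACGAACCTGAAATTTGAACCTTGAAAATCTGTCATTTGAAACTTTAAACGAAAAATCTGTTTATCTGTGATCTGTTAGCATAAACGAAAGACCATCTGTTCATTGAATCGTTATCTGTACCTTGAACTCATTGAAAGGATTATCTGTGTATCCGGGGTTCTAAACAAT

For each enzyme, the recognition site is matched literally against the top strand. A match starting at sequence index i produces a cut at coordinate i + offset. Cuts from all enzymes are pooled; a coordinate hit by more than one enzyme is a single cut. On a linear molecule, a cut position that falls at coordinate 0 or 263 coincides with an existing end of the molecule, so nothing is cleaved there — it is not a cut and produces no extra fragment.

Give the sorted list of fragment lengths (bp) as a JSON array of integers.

Site scan:
  GruIX TAAACGAA/7: at [3, 44, 58, 66, 77, 92, 139, 175] ⇒ [10, 51, 65, 73, 84, 99, 146, 182]
  DwuIV TTGAA/5: at [31, 108, 115, 130, 197, 216, 225] ⇒ [36, 113, 120, 135, 202, 221, 230]
  MvoII ATCTGT/5: at [12, 19, 121, 149, 157, 164, 188, 207, 236] ⇒ [17, 24, 126, 154, 162, 169, 193, 212, 241]

Pooled cuts: [10, 17, 24, 36, 51, 65, 73, 84, 99, 113, 120, 126, 135, 146, 154, 162, 169, 182, 193, 202, 212, 221, 230, 241]

Fragment lengths:
  [0,10): 10 bp
  [10,17): 7 bp
  [17,24): 7 bp
  [24,36): 12 bp
  [36,51): 15 bp
  [51,65): 14 bp
  [65,73): 8 bp
  [73,84): 11 bp
  [84,99): 15 bp
  [99,113): 14 bp
  [113,120): 7 bp
  [120,126): 6 bp
  [126,135): 9 bp
  [135,146): 11 bp
  [146,154): 8 bp
  [154,162): 8 bp
  [162,169): 7 bp
  [169,182): 13 bp
  [182,193): 11 bp
  [193,202): 9 bp
  [202,212): 10 bp
  [212,221): 9 bp
  [221,230): 9 bp
  [230,241): 11 bp
  [241,263): 22 bp

[6,7,7,7,7,8,8,8,9,9,9,9,10,10,11,11,11,11,12,13,14,14,15,15,22]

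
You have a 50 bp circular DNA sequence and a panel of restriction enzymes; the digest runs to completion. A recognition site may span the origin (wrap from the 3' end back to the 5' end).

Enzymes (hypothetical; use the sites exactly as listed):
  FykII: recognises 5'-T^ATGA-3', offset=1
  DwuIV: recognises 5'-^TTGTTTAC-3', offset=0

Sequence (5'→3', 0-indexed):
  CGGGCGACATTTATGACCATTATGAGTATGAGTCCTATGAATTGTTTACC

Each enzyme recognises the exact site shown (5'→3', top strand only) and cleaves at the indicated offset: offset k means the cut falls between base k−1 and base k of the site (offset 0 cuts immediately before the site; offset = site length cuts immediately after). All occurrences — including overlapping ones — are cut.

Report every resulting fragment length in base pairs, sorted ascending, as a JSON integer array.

[5,6,9,9,21]

Scan for sites:
  FykII TATGA/1: at [11, 20, 26, 35] ⇒ [12, 21, 27, 36]
  DwuIV TTGTTTAC/0: at [41] ⇒ [41]

All cut coordinates (distinct, sorted): [12, 21, 27, 36, 41]

Fragments:
  12→21: 9 bp
  21→27: 6 bp
  27→36: 9 bp
  36→41: 5 bp
  41→12 (wrap): 50-41+12 = 21 bp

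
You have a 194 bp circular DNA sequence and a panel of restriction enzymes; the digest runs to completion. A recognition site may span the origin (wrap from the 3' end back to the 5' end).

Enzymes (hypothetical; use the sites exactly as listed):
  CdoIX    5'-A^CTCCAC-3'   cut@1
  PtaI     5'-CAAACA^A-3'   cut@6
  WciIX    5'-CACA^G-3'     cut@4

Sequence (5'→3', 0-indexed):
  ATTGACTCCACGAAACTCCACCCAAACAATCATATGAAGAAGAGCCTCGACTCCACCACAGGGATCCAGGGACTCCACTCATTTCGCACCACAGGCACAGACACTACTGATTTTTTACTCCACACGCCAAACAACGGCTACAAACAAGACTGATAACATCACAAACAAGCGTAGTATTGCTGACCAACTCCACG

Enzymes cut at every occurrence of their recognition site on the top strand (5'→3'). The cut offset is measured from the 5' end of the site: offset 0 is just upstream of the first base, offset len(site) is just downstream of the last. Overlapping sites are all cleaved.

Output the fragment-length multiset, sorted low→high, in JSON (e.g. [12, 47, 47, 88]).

[6,10,10,12,12,13,13,16,18,20,21,21,22]

Per-enzyme occurrences:
  CdoIX ACTCCAC/1: at [4, 14, 49, 71, 116, 186] ⇒ [5, 15, 50, 72, 117, 187]
  PtaI CAAACAA/6: at [22, 127, 140, 161] ⇒ [28, 133, 146, 167]
  WciIX CACAG/4: at [56, 89, 95] ⇒ [60, 93, 99]

Pooled cuts: [5, 15, 28, 50, 60, 72, 93, 99, 117, 133, 146, 167, 187]

Fragments:
  5→15: 10 bp
  15→28: 13 bp
  28→50: 22 bp
  50→60: 10 bp
  60→72: 12 bp
  72→93: 21 bp
  93→99: 6 bp
  99→117: 18 bp
  117→133: 16 bp
  133→146: 13 bp
  146→167: 21 bp
  167→187: 20 bp
  187→5 (wrap): 194-187+5 = 12 bp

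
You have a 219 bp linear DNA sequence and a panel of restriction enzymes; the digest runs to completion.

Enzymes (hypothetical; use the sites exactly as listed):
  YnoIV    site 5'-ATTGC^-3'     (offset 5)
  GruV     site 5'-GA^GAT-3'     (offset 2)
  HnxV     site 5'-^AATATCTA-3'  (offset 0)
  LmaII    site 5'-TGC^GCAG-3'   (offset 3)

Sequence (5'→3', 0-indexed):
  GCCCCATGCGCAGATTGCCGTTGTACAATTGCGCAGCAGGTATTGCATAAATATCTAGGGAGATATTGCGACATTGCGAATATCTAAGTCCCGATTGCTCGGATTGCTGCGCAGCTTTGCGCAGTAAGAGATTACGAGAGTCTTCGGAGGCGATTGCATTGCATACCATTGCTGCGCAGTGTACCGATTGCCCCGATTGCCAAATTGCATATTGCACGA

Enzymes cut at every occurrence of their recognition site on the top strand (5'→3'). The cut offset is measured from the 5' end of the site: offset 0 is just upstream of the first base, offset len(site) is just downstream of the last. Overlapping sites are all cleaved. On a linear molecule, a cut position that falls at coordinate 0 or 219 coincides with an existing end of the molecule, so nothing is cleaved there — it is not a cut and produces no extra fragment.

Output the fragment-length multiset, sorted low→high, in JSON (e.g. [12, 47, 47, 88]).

Site scan:
  YnoIV ATTGC/5: at [13, 27, 41, 64, 72, 93, 102, 152, 157, 167, 186, 195, 203, 210] ⇒ [18, 32, 46, 69, 77, 98, 107, 157, 162, 172, 191, 200, 208, 215]
  GruV GAGAT/2: at [59, 127] ⇒ [61, 129]
  HnxV AATATCTA/0: at [49, 78] ⇒ [49, 78]
  LmaII TGCGCAG/3: at [6, 29, 107, 117, 172] ⇒ [9, 32, 110, 120, 175]

Pooled cuts: [9, 18, 32, 46, 49, 61, 69, 77, 78, 98, 107, 110, 120, 129, 157, 162, 172, 175, 191, 200, 208, 215]

Fragments:
  [0,9): 9 bp
  [9,18): 9 bp
  [18,32): 14 bp
  [32,46): 14 bp
  [46,49): 3 bp
  [49,61): 12 bp
  [61,69): 8 bp
  [69,77): 8 bp
  [77,78): 1 bp
  [78,98): 20 bp
  [98,107): 9 bp
  [107,110): 3 bp
  [110,120): 10 bp
  [120,129): 9 bp
  [129,157): 28 bp
  [157,162): 5 bp
  [162,172): 10 bp
  [172,175): 3 bp
  [175,191): 16 bp
  [191,200): 9 bp
  [200,208): 8 bp
  [208,215): 7 bp
  [215,219): 4 bp

[1,3,3,3,4,5,7,8,8,8,9,9,9,9,9,10,10,12,14,14,16,20,28]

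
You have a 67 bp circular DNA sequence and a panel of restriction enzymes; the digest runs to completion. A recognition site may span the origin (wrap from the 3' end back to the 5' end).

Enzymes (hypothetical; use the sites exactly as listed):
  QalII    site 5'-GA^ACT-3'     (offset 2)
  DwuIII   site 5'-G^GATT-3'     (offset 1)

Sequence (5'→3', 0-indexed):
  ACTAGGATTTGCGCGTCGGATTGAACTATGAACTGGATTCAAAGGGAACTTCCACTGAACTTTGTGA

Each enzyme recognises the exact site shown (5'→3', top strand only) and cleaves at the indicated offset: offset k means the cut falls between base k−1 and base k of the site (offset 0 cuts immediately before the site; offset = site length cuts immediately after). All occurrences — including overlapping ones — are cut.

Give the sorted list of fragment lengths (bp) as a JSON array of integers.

Scan for sites:
  QalII (GAACT, off=2): starts [22, 29, 45, 56, 65] → cuts [0, 24, 31, 47, 58]
  DwuIII (GGATT, off=1): starts [4, 17, 34] → cuts [5, 18, 35]

Pooled cuts: [0, 5, 18, 24, 31, 35, 47, 58]

Fragments:
  0→5: 5 bp
  5→18: 13 bp
  18→24: 6 bp
  24→31: 7 bp
  31→35: 4 bp
  35→47: 12 bp
  47→58: 11 bp
  58→0 (wrap): 67-58+0 = 9 bp

[4,5,6,7,9,11,12,13]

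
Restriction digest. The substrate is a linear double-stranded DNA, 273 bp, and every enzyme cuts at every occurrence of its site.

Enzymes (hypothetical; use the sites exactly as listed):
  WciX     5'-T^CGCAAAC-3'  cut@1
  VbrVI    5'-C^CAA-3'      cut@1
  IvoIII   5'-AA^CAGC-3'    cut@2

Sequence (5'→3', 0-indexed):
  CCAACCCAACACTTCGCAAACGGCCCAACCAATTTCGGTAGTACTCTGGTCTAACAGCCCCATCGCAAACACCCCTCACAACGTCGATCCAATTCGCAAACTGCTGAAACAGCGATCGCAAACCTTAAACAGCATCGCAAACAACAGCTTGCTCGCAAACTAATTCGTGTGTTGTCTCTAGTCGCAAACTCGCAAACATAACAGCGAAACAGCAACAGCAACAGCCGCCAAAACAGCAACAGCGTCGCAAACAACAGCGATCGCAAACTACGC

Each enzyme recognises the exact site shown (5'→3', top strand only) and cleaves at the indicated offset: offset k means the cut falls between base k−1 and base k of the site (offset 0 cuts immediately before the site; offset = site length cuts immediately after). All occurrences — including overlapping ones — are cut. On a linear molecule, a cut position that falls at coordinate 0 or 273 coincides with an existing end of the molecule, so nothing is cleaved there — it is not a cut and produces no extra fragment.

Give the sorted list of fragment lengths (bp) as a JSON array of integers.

Scan for sites:
  WciX (TCGCAAAC, off=1): starts [13, 62, 93, 115, 134, 152, 181, 189, 244, 260] → cuts [14, 63, 94, 116, 135, 153, 182, 190, 245, 261]
  VbrVI (CCAA, off=1): starts [0, 5, 24, 28, 88, 227] → cuts [1, 6, 25, 29, 89, 228]
  IvoIII (AACAGC, off=2): starts [52, 107, 127, 142, 199, 207, 213, 219, 231, 237, 252] → cuts [54, 109, 129, 144, 201, 209, 215, 221, 233, 239, 254]

Pooled cuts: [1, 6, 14, 25, 29, 54, 63, 89, 94, 109, 116, 129, 135, 144, 153, 182, 190, 201, 209, 215, 221, 228, 233, 239, 245, 254, 261]

Fragments:
  [0,1): 1 bp
  [1,6): 5 bp
  [6,14): 8 bp
  [14,25): 11 bp
  [25,29): 4 bp
  [29,54): 25 bp
  [54,63): 9 bp
  [63,89): 26 bp
  [89,94): 5 bp
  [94,109): 15 bp
  [109,116): 7 bp
  [116,129): 13 bp
  [129,135): 6 bp
  [135,144): 9 bp
  [144,153): 9 bp
  [153,182): 29 bp
  [182,190): 8 bp
  [190,201): 11 bp
  [201,209): 8 bp
  [209,215): 6 bp
  [215,221): 6 bp
  [221,228): 7 bp
  [228,233): 5 bp
  [233,239): 6 bp
  [239,245): 6 bp
  [245,254): 9 bp
  [254,261): 7 bp
  [261,273): 12 bp

[1,4,5,5,5,6,6,6,6,6,7,7,7,8,8,8,9,9,9,9,11,11,12,13,15,25,26,29]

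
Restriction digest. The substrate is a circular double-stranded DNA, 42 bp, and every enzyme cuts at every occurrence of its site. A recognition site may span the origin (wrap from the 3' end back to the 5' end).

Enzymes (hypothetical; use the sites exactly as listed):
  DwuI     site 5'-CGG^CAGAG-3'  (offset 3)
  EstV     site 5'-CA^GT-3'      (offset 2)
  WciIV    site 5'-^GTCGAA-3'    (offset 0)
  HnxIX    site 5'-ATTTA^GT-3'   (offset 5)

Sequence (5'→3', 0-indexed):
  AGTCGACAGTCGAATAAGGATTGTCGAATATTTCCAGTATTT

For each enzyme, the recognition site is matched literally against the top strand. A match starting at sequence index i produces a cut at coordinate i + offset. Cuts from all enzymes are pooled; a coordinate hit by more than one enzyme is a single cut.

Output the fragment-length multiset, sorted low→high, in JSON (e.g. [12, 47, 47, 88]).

[7,7,14,14]

Per-enzyme occurrences:
  DwuI (CGGCAGAG, off=3): no sites
  EstV CAGT/2: at [6, 34] ⇒ [8, 36]
  WciIV GTCGAA/0: at [8, 22] ⇒ [8, 22]
  HnxIX ATTTAGT/5: at [38] ⇒ [1]

Pooled cuts: [1, 8, 22, 36]

Fragments:
  1→8: 7 bp
  8→22: 14 bp
  22→36: 14 bp
  36→1 (wrap): 42-36+1 = 7 bp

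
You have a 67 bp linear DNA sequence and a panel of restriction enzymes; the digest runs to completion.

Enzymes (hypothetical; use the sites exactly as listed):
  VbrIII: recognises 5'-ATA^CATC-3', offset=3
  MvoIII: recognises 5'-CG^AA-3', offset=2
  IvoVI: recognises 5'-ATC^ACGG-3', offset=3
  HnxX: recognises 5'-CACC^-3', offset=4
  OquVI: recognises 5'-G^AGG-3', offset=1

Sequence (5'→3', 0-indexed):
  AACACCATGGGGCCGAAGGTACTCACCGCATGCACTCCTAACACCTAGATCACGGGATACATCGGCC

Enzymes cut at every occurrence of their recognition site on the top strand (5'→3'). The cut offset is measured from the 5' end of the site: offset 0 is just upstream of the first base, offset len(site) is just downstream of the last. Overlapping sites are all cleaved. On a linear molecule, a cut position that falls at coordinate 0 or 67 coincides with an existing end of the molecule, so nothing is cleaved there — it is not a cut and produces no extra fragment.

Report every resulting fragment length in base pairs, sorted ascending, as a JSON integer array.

Scan for sites:
  VbrIII (ATACATC, off=3): starts [56] → cuts [59]
  MvoIII (CGAA, off=2): starts [13] → cuts [15]
  IvoVI (ATCACGG, off=3): starts [48] → cuts [51]
  HnxX (CACC, off=4): starts [2, 23, 41] → cuts [6, 27, 45]
  OquVI (GAGG, off=1): no sites

Pooled cuts: [6, 15, 27, 45, 51, 59]

Fragments:
  [0,6): 6 bp
  [6,15): 9 bp
  [15,27): 12 bp
  [27,45): 18 bp
  [45,51): 6 bp
  [51,59): 8 bp
  [59,67): 8 bp

[6,6,8,8,9,12,18]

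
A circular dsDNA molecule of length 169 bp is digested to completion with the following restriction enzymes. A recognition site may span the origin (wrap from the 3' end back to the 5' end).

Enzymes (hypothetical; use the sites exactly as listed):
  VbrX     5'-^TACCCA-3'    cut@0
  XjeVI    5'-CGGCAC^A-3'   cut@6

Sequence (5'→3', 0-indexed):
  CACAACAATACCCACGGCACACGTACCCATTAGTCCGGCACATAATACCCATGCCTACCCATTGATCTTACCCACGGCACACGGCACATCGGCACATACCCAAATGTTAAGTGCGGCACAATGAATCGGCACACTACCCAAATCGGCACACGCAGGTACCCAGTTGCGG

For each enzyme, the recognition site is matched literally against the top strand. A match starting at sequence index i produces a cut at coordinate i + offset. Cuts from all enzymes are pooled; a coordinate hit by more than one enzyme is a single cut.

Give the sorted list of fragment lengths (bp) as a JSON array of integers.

Per-enzyme occurrences:
  VbrX TACCCA/0: at [8, 23, 45, 55, 68, 96, 134, 156] ⇒ [8, 23, 45, 55, 68, 96, 134, 156]
  XjeVI CGGCACA/6: at [14, 35, 74, 81, 89, 113, 126, 143, 166] ⇒ [3, 20, 41, 80, 87, 95, 119, 132, 149]

Pooled cuts: [3, 8, 20, 23, 41, 45, 55, 68, 80, 87, 95, 96, 119, 132, 134, 149, 156]

Fragments:
  3→8: 5 bp
  8→20: 12 bp
  20→23: 3 bp
  23→41: 18 bp
  41→45: 4 bp
  45→55: 10 bp
  55→68: 13 bp
  68→80: 12 bp
  80→87: 7 bp
  87→95: 8 bp
  95→96: 1 bp
  96→119: 23 bp
  119→132: 13 bp
  132→134: 2 bp
  134→149: 15 bp
  149→156: 7 bp
  156→3 (wrap): 169-156+3 = 16 bp

[1,2,3,4,5,7,7,8,10,12,12,13,13,15,16,18,23]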